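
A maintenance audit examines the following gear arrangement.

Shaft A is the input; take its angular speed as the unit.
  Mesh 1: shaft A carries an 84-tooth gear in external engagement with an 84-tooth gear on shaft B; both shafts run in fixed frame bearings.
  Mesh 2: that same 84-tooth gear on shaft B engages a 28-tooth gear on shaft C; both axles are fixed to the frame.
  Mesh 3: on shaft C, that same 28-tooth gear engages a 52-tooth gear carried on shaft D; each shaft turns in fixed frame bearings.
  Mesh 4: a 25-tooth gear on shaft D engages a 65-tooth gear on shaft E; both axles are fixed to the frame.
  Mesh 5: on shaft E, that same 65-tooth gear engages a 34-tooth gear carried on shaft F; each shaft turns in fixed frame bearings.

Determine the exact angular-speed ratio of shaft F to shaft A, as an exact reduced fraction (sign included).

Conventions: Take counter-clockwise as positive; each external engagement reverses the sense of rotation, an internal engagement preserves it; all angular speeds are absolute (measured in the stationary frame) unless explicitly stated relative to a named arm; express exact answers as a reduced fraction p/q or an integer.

class = fixed-axis compound train [5 meshes; 5 ratios multiply, 5 sense flips]
mesh 1 [84T→84T]: running ratio 1, sense −
mesh 2 [84T→28T]: running ratio 3, sense +
mesh 3 [28T→52T]: running ratio 21/13, sense −
mesh 4 [25T→65T]: running ratio 105/169, sense +
mesh 5 [65T→34T]: running ratio 525/442, sense −
ω_out/ω_in = -525/442

-525/442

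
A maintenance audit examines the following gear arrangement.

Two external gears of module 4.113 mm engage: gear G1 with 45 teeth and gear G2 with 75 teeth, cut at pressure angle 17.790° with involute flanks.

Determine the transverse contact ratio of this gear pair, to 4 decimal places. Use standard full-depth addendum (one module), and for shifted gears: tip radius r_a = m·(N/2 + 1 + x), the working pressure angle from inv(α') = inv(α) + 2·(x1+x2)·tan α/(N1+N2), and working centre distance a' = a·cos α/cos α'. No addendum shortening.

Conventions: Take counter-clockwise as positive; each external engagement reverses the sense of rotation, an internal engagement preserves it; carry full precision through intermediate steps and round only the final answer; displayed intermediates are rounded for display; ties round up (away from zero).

1.9129

class = single-mesh tooth geometry [involute pair 45T × 75T, m = 4.113]
base radii: r_b1 = 88.117370, r_b2 = 146.862284
tip radii: r_a1 = 96.655500, r_a2 = 158.350500
no profile shift: α' = α, a' = a
action lengths: √(r_a1²−r_b1²) = 39.719198, √(r_a2²−r_b2²) = 59.214444
base pitch p_b = π·m·cos α = 12.303506
CR = (39.719198 + 59.214444 − 246.780000·sin 17.79000°)/12.303506 = 1.912883
contact ratio ≈ 1.9129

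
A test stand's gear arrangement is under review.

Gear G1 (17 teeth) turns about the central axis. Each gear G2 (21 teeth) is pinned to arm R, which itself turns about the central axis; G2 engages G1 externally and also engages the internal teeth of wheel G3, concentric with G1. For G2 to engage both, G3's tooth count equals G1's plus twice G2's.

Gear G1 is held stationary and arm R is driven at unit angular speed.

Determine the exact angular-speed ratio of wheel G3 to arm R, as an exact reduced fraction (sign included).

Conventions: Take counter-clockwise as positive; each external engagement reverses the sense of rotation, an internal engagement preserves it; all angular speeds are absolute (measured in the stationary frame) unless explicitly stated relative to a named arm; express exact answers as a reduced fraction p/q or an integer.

76/59

planetary set (17T centre, 21T on arm, 59T internal) — Willis relation
ring teeth: 17 + 2·21 = 59
17(ω_sun−ω_arm) = −59(ω_ring−ω_arm),  ω_sun = 0, ω_arm = 1
ω_ring = 1 − (17/59)(0−1) = 76/59
ω_out/ω_in = 76/59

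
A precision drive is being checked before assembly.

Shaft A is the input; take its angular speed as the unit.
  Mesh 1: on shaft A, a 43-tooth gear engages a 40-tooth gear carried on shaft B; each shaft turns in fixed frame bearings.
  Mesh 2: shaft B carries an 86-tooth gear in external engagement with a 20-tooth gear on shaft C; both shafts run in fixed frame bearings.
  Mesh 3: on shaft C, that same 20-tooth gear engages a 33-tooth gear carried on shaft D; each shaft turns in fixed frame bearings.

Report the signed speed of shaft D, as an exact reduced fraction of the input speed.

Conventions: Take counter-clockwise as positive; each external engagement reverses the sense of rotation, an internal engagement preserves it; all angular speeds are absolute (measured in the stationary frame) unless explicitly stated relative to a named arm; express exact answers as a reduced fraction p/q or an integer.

3-mesh fixed-axis compound train (all bearings frame-fixed)
mesh 1 [43T→40T]: |ω|/ω_in = 1×43/40 = 43/40, sense flips to −
mesh 2 [86T→20T]: |ω|/ω_in = (43/40)×86/20 = 1849/400, sense flips to +
mesh 3 [20T→33T]: |ω|/ω_in = (1849/400)×20/33 = 1849/660, sense flips to −
signed output speed (× input speed) = -1849/660

-1849/660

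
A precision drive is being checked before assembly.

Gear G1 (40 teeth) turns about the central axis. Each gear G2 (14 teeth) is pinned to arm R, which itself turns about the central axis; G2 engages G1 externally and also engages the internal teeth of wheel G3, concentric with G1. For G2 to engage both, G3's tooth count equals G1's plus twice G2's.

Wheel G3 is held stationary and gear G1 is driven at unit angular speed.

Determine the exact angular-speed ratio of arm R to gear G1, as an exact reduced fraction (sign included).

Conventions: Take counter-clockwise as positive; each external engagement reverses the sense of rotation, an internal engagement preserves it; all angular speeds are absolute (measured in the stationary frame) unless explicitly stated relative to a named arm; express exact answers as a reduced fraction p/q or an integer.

10/27

recognized (axles ride arm R): planetary set, 40/14/68 teeth
ring teeth: 40 + 2·14 = 68
40(ω_sun−ω_arm) = −68(ω_ring−ω_arm),  ω_ring = 0, ω_sun = 1
40(1−ω_arm) = −68(0−ω_arm)  ⇒  108·ω_arm = 40  ⇒  ω_arm = 10/27
ω_out/ω_in = 10/27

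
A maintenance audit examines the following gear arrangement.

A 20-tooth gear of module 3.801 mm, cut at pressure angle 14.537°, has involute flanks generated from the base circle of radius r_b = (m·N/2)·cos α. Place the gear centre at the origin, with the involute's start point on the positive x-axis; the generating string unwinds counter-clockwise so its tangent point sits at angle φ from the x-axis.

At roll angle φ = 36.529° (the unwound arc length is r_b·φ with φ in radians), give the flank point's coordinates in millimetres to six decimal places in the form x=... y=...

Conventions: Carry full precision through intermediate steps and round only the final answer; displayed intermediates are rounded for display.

topology: single-mesh involute geometry — m = 3.801, N = 20
pitch radius r_p = m·N/2 = 3.801·20/2 = 38.010000
base radius r_b = r_p·cos α = 38.010000·cos 14.537° = 36.793138
roll angle φ = 36.529° = 0.63755132 rad
x = r_b·(cos φ + φ·sin φ) = 43.527942
y = r_b·(sin φ − φ·cos φ) = 3.050945

x=43.527942 y=3.050945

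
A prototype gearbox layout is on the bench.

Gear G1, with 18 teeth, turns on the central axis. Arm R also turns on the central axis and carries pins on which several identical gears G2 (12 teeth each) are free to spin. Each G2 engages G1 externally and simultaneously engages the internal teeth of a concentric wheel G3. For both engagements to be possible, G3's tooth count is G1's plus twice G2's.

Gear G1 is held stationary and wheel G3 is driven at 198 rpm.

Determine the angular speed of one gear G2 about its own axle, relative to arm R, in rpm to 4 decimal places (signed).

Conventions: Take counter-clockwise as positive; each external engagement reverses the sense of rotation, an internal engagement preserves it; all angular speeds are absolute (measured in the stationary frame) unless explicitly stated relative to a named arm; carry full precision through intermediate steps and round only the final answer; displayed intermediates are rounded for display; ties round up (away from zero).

+207.9000 rpm

class = planetary set [G3 = 18+2·12 = 42; Willis about the carrier]
normalise by the input: solve with ω_ring = 1, then scale by 198 rpm
ring teeth: 18 + 2·12 = 42
18(ω_sun−ω_arm) = −42(ω_ring−ω_arm),  ω_sun = 0, ω_ring = 1
18(0−ω_arm) = −42(1−ω_arm)  ⇒  60·ω_arm = 42  ⇒  ω_arm = 7/10
sun–planet mesh: 18·(0−7/10) = −12·(ω_p−ω_arm)  ⇒  ω_p−ω_arm = 21/20
scale: ω_p−ω_arm = 21/20 × 198 rpm = +207.9000 rpm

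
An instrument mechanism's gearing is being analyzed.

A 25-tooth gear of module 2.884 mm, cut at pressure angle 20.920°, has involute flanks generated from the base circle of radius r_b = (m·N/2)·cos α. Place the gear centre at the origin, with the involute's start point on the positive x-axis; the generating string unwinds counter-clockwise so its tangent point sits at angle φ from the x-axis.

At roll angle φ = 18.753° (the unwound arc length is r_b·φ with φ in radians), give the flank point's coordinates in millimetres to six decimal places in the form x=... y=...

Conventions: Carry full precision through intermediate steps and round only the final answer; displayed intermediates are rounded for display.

class = single-mesh tooth geometry [base-circle involute, m = 2.884, 25T]
pitch radius r_p = m·N/2 = 2.884·25/2 = 36.050000
base radius r_b = r_p·cos α = 36.050000·cos 20.920° = 33.673580
roll angle φ = 18.753° = 0.32730159 rad
x = r_b·(cos φ + φ·sin φ) = 35.429225
y = r_b·(sin φ − φ·cos φ) = 0.389361

x=35.429225 y=0.389361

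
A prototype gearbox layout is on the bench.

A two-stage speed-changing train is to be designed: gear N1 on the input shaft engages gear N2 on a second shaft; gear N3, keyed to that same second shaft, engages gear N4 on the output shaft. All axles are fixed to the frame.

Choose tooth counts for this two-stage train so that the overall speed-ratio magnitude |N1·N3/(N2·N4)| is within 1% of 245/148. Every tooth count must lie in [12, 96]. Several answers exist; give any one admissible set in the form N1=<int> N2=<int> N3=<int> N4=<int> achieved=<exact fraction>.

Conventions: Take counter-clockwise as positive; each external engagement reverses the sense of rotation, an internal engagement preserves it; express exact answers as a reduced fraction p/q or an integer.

N1=15 N2=12 N3=49 N4=37 achieved=245/148

class = fixed-axis compound train [2-stage, 245/148 wanted]
target = 245/148 in lowest terms: an exact hit needs N1·N3 = k·245 and N2·N4 = k·148 for one integer k, every count in [12, 96]; additionally prefer no 1:1 stage (N1 ≠ N2, N3 ≠ N4)
k = 1…2: no 1:1-free in-range split of k·245 and k·148 into factor pairs; take k = 3
k = 3: N1·N3 = 735 = 15·49, N2·N4 = 444 = 12·37
achieved = 15·49/(12·37) = 245/148; |achieved − target| = 0 ≤ 49/2960 ✓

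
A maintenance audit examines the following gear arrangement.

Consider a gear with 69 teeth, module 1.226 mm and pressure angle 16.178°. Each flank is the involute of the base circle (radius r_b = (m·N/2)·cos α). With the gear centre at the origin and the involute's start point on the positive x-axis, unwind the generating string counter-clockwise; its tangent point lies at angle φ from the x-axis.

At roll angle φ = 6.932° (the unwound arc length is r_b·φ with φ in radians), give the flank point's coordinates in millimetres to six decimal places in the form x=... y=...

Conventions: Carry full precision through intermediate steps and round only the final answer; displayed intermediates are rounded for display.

class = single-mesh tooth geometry [base-circle involute, m = 1.226, 69T]
pitch radius r_p = m·N/2 = 1.226·69/2 = 42.297000
base radius r_b = r_p·cos α = 42.297000·cos 16.178° = 40.622070
roll angle φ = 6.932° = 0.12098622 rad
x = r_b·(cos φ + φ·sin φ) = 40.918289
y = r_b·(sin φ − φ·cos φ) = 0.023945

x=40.918289 y=0.023945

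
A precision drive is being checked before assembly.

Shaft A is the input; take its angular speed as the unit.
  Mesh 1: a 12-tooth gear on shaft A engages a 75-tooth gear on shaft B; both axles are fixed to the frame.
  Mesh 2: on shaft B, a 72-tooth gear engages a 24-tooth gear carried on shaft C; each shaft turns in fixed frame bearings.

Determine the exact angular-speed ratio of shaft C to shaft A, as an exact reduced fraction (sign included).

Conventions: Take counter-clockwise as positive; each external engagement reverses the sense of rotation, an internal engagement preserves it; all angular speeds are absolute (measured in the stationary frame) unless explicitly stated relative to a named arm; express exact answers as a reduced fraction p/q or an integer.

12/25

class = fixed-axis compound train [2 meshes; 2 ratios multiply, 2 sense flips]
mesh 1 [12T→75T]: running ratio 4/25, sense −
mesh 2 [72T→24T]: running ratio 12/25, sense +
ω_out/ω_in = 12/25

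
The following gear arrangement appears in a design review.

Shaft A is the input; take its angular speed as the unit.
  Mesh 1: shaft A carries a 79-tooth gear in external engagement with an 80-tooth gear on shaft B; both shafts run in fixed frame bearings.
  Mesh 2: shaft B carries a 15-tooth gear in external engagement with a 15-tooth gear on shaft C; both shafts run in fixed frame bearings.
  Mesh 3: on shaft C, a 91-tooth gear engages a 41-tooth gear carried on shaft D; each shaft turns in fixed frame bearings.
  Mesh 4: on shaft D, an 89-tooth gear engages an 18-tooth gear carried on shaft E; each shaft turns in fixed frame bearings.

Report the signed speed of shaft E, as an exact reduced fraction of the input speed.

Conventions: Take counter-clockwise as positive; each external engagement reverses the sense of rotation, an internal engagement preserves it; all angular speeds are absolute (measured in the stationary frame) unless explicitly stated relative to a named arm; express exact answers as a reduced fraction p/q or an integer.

4-mesh fixed-axis compound train (all bearings frame-fixed)
mesh 1 [79T→80T]: |ω|/ω_in = 1×79/80 = 79/80, sense flips to −
mesh 2 [15T→15T]: |ω|/ω_in = (79/80)×15/15 = 79/80, sense flips to +
mesh 3 [91T→41T]: |ω|/ω_in = (79/80)×91/41 = 7189/3280, sense flips to −
mesh 4 [89T→18T]: |ω|/ω_in = (7189/3280)×89/18 = 639821/59040, sense flips to +
signed output speed (× input speed) = 639821/59040

639821/59040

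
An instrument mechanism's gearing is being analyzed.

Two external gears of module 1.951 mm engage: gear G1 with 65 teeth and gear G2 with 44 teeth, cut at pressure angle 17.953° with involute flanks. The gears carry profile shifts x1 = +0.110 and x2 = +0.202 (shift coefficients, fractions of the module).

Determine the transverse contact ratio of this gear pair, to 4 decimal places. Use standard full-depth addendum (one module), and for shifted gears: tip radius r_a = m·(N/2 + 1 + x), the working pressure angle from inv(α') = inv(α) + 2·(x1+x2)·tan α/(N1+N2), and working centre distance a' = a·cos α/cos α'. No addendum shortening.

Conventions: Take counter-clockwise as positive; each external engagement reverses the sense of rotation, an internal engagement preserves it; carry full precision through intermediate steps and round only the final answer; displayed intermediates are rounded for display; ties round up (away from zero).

1.8189

recognized (one external pair, fixed centres): single-mesh tooth geometry, m = 1.951, N1 = 65, N2 = 44
base radii: r_b1 = 60.320169, r_b2 = 40.832114
tip radii: r_a1 = 65.573110, r_a2 = 45.267102
inv(α') = inv(17.953°) + 2·(+0.110+0.202)·tan α/(65+44) = 0.01252897  ⇒  α' = 18.90961°
a' = a·cos α / cos α' = 106.3295·cos 17.953°/cos 18.90961° = 106.922798
action lengths: √(r_a1²−r_b1²) = 25.715948, √(r_a2²−r_b2²) = 19.540956
base pitch p_b = π·m·cos α = 5.830812
CR = (25.715948 + 19.540956 − 106.922798·sin 18.90961°)/5.830812 = 1.818920
contact ratio ≈ 1.8189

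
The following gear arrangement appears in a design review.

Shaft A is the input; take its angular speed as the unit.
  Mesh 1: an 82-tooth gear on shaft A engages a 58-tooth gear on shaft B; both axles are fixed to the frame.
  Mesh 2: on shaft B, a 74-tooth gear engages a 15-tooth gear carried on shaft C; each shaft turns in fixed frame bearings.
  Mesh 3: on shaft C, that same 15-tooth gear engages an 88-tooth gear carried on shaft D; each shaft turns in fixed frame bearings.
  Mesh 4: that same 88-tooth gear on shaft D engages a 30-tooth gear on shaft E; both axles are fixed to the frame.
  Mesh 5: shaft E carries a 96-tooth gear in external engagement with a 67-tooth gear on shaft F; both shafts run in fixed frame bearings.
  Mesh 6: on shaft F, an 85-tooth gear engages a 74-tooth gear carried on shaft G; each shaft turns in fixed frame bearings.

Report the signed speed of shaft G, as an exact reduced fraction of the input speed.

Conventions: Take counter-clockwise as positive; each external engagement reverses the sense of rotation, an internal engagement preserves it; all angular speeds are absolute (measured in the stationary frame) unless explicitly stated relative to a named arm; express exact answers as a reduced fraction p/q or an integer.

11152/1943

6-mesh fixed-axis compound train (all bearings frame-fixed)
mesh 1 [82T→58T]: |ω|/ω_in = 1×82/58 = 41/29, sense flips to −
mesh 2 [74T→15T]: |ω|/ω_in = (41/29)×74/15 = 3034/435, sense flips to +
mesh 3 [15T→88T]: |ω|/ω_in = (3034/435)×15/88 = 1517/1276, sense flips to −
mesh 4 [88T→30T]: |ω|/ω_in = (1517/1276)×88/30 = 1517/435, sense flips to +
mesh 5 [96T→67T]: |ω|/ω_in = (1517/435)×96/67 = 48544/9715, sense flips to −
mesh 6 [85T→74T]: |ω|/ω_in = (48544/9715)×85/74 = 11152/1943, sense flips to +
signed output speed (× input speed) = 11152/1943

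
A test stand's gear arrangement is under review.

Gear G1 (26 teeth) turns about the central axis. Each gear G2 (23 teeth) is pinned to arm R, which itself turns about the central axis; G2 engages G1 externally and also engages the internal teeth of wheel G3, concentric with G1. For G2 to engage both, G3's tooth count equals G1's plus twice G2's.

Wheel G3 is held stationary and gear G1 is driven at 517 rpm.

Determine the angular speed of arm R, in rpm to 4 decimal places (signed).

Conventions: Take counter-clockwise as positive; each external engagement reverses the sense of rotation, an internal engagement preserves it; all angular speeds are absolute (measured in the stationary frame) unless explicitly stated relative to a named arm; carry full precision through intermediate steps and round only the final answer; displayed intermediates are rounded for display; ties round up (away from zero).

recognized (axles ride arm R): planetary set, 26/23/72 teeth
normalise by the input: solve with ω_sun = 1, then scale by 517 rpm
ring teeth: 26 + 2·23 = 72
26(ω_sun−ω_arm) = −72(ω_ring−ω_arm),  ω_ring = 0, ω_sun = 1
26(1−ω_arm) = −72(0−ω_arm)  ⇒  98·ω_arm = 26  ⇒  ω_arm = 13/49
scale: ω_arm = 13/49 × 517 rpm = +137.1633 rpm

+137.1633 rpm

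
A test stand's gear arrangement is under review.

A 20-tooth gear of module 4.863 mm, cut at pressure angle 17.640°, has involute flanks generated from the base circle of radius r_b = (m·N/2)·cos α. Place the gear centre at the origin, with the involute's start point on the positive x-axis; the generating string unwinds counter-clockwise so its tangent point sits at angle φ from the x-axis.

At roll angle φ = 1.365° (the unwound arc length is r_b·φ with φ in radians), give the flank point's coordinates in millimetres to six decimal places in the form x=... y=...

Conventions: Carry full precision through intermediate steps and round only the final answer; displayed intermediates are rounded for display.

x=46.356535 y=0.000209

topology: single-mesh involute geometry — m = 4.863, N = 20
pitch radius r_p = m·N/2 = 4.863·20/2 = 48.630000
base radius r_b = r_p·cos α = 48.630000·cos 17.640° = 46.343385
roll angle φ = 1.365° = 0.02382374 rad
x = r_b·(cos φ + φ·sin φ) = 46.356535
y = r_b·(sin φ − φ·cos φ) = 0.000209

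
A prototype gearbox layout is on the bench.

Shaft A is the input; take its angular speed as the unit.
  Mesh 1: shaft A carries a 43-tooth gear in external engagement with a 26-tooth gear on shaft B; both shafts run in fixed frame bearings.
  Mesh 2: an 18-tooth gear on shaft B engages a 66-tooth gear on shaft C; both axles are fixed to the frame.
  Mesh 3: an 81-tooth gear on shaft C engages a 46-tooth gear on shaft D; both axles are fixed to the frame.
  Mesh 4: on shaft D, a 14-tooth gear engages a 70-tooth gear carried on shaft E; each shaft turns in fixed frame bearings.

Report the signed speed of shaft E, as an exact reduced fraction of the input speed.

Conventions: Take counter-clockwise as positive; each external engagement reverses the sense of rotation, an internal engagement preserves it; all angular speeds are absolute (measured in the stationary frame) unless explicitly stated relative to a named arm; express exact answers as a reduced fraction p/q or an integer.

4-mesh fixed-axis compound train (all bearings frame-fixed)
mesh 1 [43T→26T]: |ω|/ω_in = 1×43/26 = 43/26, sense flips to −
mesh 2 [18T→66T]: |ω|/ω_in = (43/26)×18/66 = 129/286, sense flips to +
mesh 3 [81T→46T]: |ω|/ω_in = (129/286)×81/46 = 10449/13156, sense flips to −
mesh 4 [14T→70T]: |ω|/ω_in = (10449/13156)×14/70 = 10449/65780, sense flips to +
signed output speed (× input speed) = 10449/65780

10449/65780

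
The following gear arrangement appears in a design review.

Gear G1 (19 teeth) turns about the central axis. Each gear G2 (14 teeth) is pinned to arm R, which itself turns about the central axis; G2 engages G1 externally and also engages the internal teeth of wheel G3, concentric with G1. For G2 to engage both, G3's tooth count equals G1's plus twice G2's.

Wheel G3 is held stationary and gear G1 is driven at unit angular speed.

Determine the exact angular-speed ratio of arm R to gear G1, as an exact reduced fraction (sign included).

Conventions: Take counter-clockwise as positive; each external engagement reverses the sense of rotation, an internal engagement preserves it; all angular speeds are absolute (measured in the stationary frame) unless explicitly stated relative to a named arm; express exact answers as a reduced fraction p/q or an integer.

planetary set (19T centre, 14T on arm, 47T internal) — Willis relation
ring teeth: 19 + 2·14 = 47
19(ω_sun−ω_arm) = −47(ω_ring−ω_arm),  ω_ring = 0, ω_sun = 1
19(1−ω_arm) = −47(0−ω_arm)  ⇒  66·ω_arm = 19  ⇒  ω_arm = 19/66
ω_out/ω_in = 19/66

19/66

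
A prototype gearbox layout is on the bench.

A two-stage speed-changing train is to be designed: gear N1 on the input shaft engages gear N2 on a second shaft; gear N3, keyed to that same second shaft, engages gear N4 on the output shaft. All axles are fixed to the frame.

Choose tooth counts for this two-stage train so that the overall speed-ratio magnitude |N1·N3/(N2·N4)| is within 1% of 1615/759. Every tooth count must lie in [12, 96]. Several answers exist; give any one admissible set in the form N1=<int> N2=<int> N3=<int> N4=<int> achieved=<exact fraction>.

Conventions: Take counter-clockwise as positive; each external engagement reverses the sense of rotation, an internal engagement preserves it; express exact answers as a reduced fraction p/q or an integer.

design class (target 1615/759): fixed-axis compound train
target = 1615/759 in lowest terms: an exact hit needs N1·N3 = k·1615 and N2·N4 = k·759 for one integer k, every count in [12, 96]; additionally prefer no 1:1 stage (N1 ≠ N2, N3 ≠ N4)
k = 1: N1·N3 = 1615 = 17·95, N2·N4 = 759 = 23·33
achieved = 17·95/(23·33) = 1615/759; |achieved − target| = 0 ≤ 323/15180 ✓

N1=17 N2=23 N3=95 N4=33 achieved=1615/759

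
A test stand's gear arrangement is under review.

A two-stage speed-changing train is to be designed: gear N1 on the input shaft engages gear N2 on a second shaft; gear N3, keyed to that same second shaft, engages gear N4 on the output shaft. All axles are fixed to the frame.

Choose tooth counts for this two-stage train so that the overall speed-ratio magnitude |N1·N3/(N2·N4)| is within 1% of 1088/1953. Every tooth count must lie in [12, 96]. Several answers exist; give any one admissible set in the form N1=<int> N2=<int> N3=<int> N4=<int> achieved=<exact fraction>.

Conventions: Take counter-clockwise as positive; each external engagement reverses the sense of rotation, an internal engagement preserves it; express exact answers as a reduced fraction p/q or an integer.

2-stage fixed-axis compound train for ratio 1088/1953
target = 1088/1953 in lowest terms: an exact hit needs N1·N3 = k·1088 and N2·N4 = k·1953 for one integer k, every count in [12, 96]; additionally prefer no 1:1 stage (N1 ≠ N2, N3 ≠ N4)
k = 1: N1·N3 = 1088 = 16·68, N2·N4 = 1953 = 21·93
achieved = 16·68/(21·93) = 1088/1953; |achieved − target| = 0 ≤ 272/48825 ✓

N1=16 N2=21 N3=68 N4=93 achieved=1088/1953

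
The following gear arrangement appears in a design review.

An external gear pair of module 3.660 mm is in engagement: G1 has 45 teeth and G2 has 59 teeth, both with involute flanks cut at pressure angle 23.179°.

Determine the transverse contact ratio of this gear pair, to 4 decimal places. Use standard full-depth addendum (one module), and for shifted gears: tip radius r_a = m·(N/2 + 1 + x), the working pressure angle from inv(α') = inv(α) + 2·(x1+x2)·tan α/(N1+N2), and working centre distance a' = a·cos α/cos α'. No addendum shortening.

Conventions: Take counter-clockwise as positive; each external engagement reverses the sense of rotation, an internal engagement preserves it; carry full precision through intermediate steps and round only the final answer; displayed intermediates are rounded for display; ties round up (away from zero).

single-mesh involute tooth geometry (45T engaging 59T at module 3.660)
base radii: r_b1 = 75.702680, r_b2 = 99.254625
tip radii: r_a1 = 86.010000, r_a2 = 111.630000
no profile shift: α' = α, a' = a
action lengths: √(r_a1²−r_b1²) = 40.826759, √(r_a2²−r_b2²) = 51.085969
base pitch p_b = π·m·cos α = 10.570088
CR = (40.826759 + 51.085969 − 190.320000·sin 23.17900°)/10.570088 = 1.608485
contact ratio ≈ 1.6085

1.6085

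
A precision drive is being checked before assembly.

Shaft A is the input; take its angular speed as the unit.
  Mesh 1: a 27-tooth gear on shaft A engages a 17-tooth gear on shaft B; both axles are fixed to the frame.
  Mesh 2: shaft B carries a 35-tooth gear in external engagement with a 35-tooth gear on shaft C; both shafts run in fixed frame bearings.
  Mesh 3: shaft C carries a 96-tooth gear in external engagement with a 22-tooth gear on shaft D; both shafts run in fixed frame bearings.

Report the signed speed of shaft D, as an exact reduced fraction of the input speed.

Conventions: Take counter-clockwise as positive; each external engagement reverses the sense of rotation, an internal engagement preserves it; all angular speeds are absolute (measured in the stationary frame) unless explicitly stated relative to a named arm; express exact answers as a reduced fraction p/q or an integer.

3-mesh fixed-axis compound train (all bearings frame-fixed)
mesh 1 [27T→17T]: |ω|/ω_in = 1×27/17 = 27/17, sense flips to −
mesh 2 [35T→35T]: |ω|/ω_in = (27/17)×35/35 = 27/17, sense flips to +
mesh 3 [96T→22T]: |ω|/ω_in = (27/17)×96/22 = 1296/187, sense flips to −
signed output speed (× input speed) = -1296/187

-1296/187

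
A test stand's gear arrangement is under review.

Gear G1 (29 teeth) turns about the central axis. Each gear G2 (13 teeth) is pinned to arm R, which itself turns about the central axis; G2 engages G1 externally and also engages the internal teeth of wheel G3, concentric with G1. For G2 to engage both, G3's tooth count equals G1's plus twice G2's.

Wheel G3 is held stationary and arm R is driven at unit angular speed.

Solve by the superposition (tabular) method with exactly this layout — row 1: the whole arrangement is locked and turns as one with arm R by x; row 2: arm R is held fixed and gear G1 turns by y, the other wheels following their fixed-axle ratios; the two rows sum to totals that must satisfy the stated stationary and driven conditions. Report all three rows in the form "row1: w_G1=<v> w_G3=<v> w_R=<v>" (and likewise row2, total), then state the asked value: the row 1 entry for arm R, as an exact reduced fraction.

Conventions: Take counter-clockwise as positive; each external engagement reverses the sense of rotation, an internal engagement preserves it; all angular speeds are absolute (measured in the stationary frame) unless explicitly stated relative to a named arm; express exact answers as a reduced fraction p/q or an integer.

row1: w_G1=1 w_G3=1 w_R=1
row2: w_G1=55/29 w_G3=-1 w_R=0
total: w_G1=84/29 w_G3=0 w_R=1
asked value: 1

planetary set (29T centre, 13T on arm, 55T internal) — Willis relation
row 1 — lock + rotate with arm: ω_sun = ω_ring = ω_arm = x
row 2 — arm fixed, fixed-axis ratios: sun y, ring −(29/55)·y, arm 0
boundary: total ω_ring = x − (29/55)·y = 0 and total ω_arm = x = 1  ⇒  y = 55/29, x = 1
row 2 ring = −(29/55)·55/29 = -1
totals (row 1 + row 2): sun 1 + 55/29 = 84/29, ring 1 + (-1) = 0, arm 1 + 0 = 1
asked cell (row1, arm) = 1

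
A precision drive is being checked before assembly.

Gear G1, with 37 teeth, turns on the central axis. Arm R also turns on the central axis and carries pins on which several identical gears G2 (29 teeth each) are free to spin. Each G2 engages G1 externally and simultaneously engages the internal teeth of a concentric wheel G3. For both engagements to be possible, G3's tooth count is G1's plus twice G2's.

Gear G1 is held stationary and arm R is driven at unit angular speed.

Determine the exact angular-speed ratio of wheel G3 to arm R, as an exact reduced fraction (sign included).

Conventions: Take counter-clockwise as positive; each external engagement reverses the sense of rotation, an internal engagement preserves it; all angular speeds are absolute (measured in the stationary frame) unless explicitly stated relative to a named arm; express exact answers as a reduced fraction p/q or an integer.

132/95

topology: planetary set — G1 37T / G2 29T / G3 95T, arm = carrier (Willis)
ring teeth: 37 + 2·29 = 95
37(ω_sun−ω_arm) = −95(ω_ring−ω_arm),  ω_sun = 0, ω_arm = 1
ω_ring = 1 − (37/95)(0−1) = 132/95
ω_out/ω_in = 132/95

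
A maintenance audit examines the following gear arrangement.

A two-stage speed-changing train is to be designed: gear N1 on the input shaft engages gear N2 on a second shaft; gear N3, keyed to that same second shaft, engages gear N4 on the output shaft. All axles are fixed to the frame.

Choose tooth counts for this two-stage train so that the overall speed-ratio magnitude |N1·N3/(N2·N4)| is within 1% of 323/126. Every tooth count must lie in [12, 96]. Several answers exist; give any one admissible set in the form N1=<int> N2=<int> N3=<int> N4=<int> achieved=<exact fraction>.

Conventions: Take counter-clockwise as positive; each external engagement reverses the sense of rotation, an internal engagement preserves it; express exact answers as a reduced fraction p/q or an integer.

N1=17 N2=12 N3=38 N4=21 achieved=323/126

design class (target 323/126): fixed-axis compound train
target = 323/126 in lowest terms: an exact hit needs N1·N3 = k·323 and N2·N4 = k·126 for one integer k, every count in [12, 96]; additionally prefer no 1:1 stage (N1 ≠ N2, N3 ≠ N4)
k = 1: no 1:1-free in-range split of k·323 and k·126 into factor pairs; take k = 2
k = 2: N1·N3 = 646 = 17·38, N2·N4 = 252 = 12·21
achieved = 17·38/(12·21) = 323/126; |achieved − target| = 0 ≤ 323/12600 ✓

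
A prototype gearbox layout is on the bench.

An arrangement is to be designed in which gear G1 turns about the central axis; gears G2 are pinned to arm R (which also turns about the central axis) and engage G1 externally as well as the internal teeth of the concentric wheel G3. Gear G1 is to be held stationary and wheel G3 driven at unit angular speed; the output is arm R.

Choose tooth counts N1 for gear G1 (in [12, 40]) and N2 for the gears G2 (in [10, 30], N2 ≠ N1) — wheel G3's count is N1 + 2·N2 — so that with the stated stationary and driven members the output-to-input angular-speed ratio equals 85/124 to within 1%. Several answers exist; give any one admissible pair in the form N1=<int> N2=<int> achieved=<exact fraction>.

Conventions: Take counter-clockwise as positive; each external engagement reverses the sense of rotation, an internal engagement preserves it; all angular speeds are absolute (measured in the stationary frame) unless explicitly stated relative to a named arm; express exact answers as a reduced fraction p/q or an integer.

N1=39 N2=23 achieved=85/124

planetary set to be sized for 85/124 (Willis relation)
Willis with ω_sun = 0: ω_arm/ω_ring = N3/(N1+N3); set equal to 85/124  ⇒  N3/N1 = (85/124)/(1 − 85/124) = 85/39
N3 = N1 + 2·N2  ⇒  N2/N1 = (N3/N1 − 1)/2 = (85/39 − 1)/2 = 23/39
smallest multiple with N1 ≥ 12 and N2 ≥ 10: k = 1  ⇒  N1 = 1·39 = 39, N2 = 1·23 = 23 (N1 ≤ 40, N2 ≤ 30, N2 ≠ N1 ✓), N3 = 39 + 2·23 = 85
check: N3/(N1+N3) with N1 = 39, N3 = 85 gives 85/124; |achieved − target| = 0 ≤ 17/2480 ✓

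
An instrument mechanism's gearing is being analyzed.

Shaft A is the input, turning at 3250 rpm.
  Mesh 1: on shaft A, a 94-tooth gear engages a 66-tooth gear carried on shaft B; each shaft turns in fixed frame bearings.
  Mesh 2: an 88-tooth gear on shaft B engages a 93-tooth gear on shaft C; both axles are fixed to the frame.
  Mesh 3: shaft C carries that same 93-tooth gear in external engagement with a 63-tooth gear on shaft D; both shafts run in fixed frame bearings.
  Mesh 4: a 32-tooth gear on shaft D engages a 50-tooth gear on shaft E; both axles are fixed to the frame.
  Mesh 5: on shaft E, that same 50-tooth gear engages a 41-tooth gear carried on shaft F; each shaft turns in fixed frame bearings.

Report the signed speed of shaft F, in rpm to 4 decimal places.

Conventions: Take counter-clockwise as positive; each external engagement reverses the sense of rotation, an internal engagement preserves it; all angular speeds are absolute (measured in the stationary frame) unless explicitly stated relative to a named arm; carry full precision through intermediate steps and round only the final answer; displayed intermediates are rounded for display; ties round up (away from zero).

-5046.3286 rpm

class = fixed-axis compound train [5 meshes; 5 ratios multiply, 5 sense flips]
mesh 1 [94T→66T]: ω = 3250.0000×94/66 = 4628.7879 rpm, sense flips to −
mesh 2 [88T→93T]: ω = 4628.7879×88/93 = 4379.9283 rpm, sense flips to +
mesh 3 [93T→63T]: ω = 4379.9283×93/63 = 6465.6085 rpm, sense flips to −
mesh 4 [32T→50T]: ω = 6465.6085×32/50 = 4137.9894 rpm, sense flips to +
mesh 5 [50T→41T]: ω = 4137.9894×50/41 = 5046.3286 rpm, sense flips to −
signed output speed = -5046.3286 rpm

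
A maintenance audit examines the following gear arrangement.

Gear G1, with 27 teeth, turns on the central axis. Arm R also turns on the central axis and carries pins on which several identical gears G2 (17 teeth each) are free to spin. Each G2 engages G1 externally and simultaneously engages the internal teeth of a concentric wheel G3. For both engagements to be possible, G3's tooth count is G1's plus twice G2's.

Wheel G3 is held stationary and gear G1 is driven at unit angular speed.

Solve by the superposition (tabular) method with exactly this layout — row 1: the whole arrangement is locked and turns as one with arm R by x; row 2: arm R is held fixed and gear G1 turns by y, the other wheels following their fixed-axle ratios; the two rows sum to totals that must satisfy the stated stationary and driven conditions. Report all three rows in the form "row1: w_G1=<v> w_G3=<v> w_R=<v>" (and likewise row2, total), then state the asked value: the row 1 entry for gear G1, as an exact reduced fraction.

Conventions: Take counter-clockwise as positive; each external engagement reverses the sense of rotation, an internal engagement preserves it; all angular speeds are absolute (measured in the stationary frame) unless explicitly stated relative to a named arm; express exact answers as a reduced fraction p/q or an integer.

topology: planetary set — G1 27T / G2 17T / G3 61T, arm = carrier (Willis)
row 1: whole set turns with the arm by x
row 2 — arm fixed, fixed-axis ratios: sun y, ring −(27/61)·y, arm 0
boundary: total ω_ring = x − (27/61)·y = 0 and total ω_sun = x + y = 1  ⇒  y = 61/88, x = 27/88
row 2 ring = −(27/61)·61/88 = -27/88
totals (row 1 + row 2): sun 27/88 + 61/88 = 1, ring 27/88 + (-27/88) = 0, arm 27/88 + 0 = 27/88
asked cell (row1, sun) = 27/88

row1: w_G1=27/88 w_G3=27/88 w_R=27/88
row2: w_G1=61/88 w_G3=-27/88 w_R=0
total: w_G1=1 w_G3=0 w_R=27/88
asked value: 27/88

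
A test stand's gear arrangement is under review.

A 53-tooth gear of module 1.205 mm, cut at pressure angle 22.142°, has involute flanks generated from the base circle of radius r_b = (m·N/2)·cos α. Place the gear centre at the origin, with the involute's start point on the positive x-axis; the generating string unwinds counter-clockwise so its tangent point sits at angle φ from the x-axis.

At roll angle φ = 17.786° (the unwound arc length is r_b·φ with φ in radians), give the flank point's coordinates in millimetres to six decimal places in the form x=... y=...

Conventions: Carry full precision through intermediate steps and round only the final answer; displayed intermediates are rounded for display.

recognized (one wheel, involute flank): single-mesh tooth geometry, m = 1.205, N = 53
pitch radius r_p = m·N/2 = 1.205·53/2 = 31.932500
base radius r_b = r_p·cos α = 31.932500·cos 22.142° = 29.577561
roll angle φ = 17.786° = 0.31042426 rad
x = r_b·(cos φ + φ·sin φ) = 30.968507
y = r_b·(sin φ − φ·cos φ) = 0.292090

x=30.968507 y=0.292090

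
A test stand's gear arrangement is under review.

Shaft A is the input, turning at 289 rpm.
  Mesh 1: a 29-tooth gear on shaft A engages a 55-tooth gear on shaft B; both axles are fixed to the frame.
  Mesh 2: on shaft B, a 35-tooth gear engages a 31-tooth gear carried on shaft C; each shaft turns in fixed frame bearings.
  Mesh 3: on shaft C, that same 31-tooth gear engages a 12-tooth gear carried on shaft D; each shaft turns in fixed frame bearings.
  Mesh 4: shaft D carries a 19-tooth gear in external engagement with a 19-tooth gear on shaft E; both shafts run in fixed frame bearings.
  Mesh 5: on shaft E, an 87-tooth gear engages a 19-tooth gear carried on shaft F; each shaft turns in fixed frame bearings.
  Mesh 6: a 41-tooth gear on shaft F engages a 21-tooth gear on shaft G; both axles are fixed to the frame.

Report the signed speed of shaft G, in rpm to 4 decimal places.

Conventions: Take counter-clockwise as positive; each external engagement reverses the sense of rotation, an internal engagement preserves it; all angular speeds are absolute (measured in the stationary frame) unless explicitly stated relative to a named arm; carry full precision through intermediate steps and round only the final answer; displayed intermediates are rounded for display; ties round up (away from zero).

topology: fixed-axis compound train — 6 meshes, A→G
mesh 1 [29T→55T]: ω = 289.0000×29/55 = 152.3818 rpm, sense flips to −
mesh 2 [35T→31T]: ω = 152.3818×35/31 = 172.0440 rpm, sense flips to +
mesh 3 [31T→12T]: ω = 172.0440×31/12 = 444.4470 rpm, sense flips to −
mesh 4 [19T→19T]: ω = 444.4470×19/19 = 444.4470 rpm, sense flips to +
mesh 5 [87T→19T]: ω = 444.4470×87/19 = 2035.0993 rpm, sense flips to −
mesh 6 [41T→21T]: ω = 2035.0993×41/21 = 3973.2891 rpm, sense flips to +
signed output speed = +3973.2891 rpm

+3973.2891 rpm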